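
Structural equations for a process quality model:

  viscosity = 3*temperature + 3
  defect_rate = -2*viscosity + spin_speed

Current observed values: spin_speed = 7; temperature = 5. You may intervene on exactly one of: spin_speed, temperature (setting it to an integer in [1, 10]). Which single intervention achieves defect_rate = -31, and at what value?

set spin_speed = 5

Intervening on spin_speed: with other inputs at their observed values, defect_rate = spin_speed - 36. Solving for -31 gives spin_speed = 5, within [1, 10].
Intervening on temperature: defect_rate = -6*temperature + 1. Reaching -31 requires temperature = 16/3, not an integer.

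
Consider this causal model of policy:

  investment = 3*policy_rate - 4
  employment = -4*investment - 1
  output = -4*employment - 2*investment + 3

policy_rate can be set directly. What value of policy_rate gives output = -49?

Substituting into the employment equation gives employment = -12*policy_rate + 15.
Substituting into the output equation gives output = 42*policy_rate - 49.
Solve 42*policy_rate - 49 = -49: policy_rate = (-49 + 49) / 42 = 0.

policy_rate = 0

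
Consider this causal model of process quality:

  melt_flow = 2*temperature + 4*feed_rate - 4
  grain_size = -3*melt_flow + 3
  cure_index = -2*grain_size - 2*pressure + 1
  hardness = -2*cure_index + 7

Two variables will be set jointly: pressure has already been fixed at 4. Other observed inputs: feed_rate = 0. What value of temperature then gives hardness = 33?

With pressure held at 4:
Substituting into the melt_flow equation gives melt_flow = 2*temperature - 4.
Substituting into the grain_size equation gives grain_size = -6*temperature + 15.
Substituting into the cure_index equation gives cure_index = 12*temperature - 37.
Substituting into the hardness equation gives hardness = -24*temperature + 81.
Solve -24*temperature + 81 = 33: temperature = (33 - 81) / -24 = 2.

temperature = 2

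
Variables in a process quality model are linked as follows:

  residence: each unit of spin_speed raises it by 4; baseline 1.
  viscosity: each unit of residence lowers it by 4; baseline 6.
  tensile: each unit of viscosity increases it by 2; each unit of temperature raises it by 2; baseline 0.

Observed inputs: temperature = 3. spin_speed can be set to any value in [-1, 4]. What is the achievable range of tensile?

-118 to 42

Substituting into the viscosity equation gives viscosity = -16*spin_speed + 2.
Substituting into the tensile equation gives tensile = -32*spin_speed + 10.
Linear in spin_speed, so extremes are at the endpoints: spin_speed = -1 gives tensile = 42; spin_speed = 4 gives tensile = -118.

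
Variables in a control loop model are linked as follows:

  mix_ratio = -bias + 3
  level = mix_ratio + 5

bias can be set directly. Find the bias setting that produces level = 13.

Substituting into the level equation gives level = -bias + 8.
Solve -bias + 8 = 13: bias = (13 - 8) / -1 = -5.

bias = -5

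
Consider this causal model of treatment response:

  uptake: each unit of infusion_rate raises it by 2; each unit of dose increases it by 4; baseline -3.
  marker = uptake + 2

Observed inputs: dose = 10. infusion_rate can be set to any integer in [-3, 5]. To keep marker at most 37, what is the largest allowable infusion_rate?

Substituting into the uptake equation gives uptake = 2*infusion_rate + 37.
Substituting into the marker equation gives marker = 2*infusion_rate + 39.
Require 2*infusion_rate + 39 ≤ 37, so infusion_rate ≤ -1.
The largest integer in [-3, 5] satisfying this is -1.

infusion_rate = -1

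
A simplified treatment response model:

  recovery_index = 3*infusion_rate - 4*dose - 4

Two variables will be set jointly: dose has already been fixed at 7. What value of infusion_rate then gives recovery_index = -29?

With dose held at 7:
Substituting into the recovery_index equation gives recovery_index = 3*infusion_rate - 32.
Solve 3*infusion_rate - 32 = -29: infusion_rate = (-29 + 32) / 3 = 1.

infusion_rate = 1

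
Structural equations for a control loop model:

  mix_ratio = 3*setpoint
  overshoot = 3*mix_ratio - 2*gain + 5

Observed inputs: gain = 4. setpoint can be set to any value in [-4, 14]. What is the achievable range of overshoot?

-39 to 123

Substituting into the overshoot equation gives overshoot = 9*setpoint - 3.
Linear in setpoint, so extremes are at the endpoints: setpoint = -4 gives overshoot = -39; setpoint = 14 gives overshoot = 123.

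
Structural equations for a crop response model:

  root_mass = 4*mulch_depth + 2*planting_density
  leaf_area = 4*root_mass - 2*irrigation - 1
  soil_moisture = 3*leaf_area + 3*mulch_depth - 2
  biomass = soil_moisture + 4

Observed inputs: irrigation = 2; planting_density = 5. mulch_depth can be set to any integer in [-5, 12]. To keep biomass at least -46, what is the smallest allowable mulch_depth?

Substituting into the root_mass equation gives root_mass = 4*mulch_depth + 10.
Substituting into the leaf_area equation gives leaf_area = 16*mulch_depth + 35.
soil_moisture becomes 51*mulch_depth + 103.
So biomass = 51*mulch_depth + 107.
Require 51*mulch_depth + 107 ≥ -46, so mulch_depth ≥ -3.
The smallest integer in [-5, 12] satisfying this is -3.

mulch_depth = -3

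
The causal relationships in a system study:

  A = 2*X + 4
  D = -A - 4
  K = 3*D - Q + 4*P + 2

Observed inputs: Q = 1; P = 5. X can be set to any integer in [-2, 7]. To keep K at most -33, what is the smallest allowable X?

X = 5

Substituting into the D equation gives D = -2*X - 8.
So K = -6*X - 3.
Require -6*X - 3 ≤ -33, so X ≥ 5.
The smallest integer in [-2, 7] satisfying this is 5.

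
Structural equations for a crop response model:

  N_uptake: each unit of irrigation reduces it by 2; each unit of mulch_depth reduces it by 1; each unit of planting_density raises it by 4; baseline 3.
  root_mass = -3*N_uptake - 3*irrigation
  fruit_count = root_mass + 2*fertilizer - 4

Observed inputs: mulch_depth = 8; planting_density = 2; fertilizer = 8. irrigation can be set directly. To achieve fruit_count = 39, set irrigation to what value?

irrigation = 12

Substituting into the N_uptake equation gives N_uptake = -2*irrigation + 3.
Substituting into the root_mass equation gives root_mass = 3*irrigation - 9.
So fruit_count = 3*irrigation + 3.
Solve 3*irrigation + 3 = 39: irrigation = (39 - 3) / 3 = 12.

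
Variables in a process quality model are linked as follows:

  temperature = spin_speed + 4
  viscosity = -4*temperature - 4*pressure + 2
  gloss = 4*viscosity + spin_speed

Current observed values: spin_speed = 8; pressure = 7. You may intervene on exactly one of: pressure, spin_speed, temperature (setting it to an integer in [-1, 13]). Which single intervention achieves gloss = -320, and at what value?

Intervening on pressure: with other inputs at their observed values, gloss = -16*pressure - 176. Solving for -320 gives pressure = 9, within [-1, 13].
Intervening on spin_speed: gloss = -15*spin_speed - 168. Reaching -320 requires spin_speed = 152/15, not an integer.
Intervening on temperature: gloss = -16*temperature - 96. Reaching -320 requires temperature = 14, outside [-1, 13].

set pressure = 9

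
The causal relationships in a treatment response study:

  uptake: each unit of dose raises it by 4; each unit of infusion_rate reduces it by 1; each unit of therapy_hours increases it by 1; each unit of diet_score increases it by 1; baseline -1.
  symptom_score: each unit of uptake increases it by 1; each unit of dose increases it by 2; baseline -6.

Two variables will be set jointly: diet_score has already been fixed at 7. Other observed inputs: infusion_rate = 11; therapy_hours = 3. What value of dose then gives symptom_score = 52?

With diet_score held at 7:
Substituting into the uptake equation gives uptake = 4*dose - 2.
Substituting into the symptom_score equation gives symptom_score = 6*dose - 8.
Solve 6*dose - 8 = 52: dose = (52 + 8) / 6 = 10.

dose = 10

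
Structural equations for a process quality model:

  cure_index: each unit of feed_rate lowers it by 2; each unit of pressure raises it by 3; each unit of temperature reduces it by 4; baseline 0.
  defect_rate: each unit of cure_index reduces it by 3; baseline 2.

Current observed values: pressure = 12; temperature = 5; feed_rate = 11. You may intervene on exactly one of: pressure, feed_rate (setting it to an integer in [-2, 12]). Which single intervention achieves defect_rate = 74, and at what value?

set pressure = 6

Intervening on pressure: with other inputs at their observed values, defect_rate = -9*pressure + 128. Solving for 74 gives pressure = 6, within [-2, 12].
Intervening on feed_rate: defect_rate = 6*feed_rate - 46. Reaching 74 requires feed_rate = 20, outside [-2, 12].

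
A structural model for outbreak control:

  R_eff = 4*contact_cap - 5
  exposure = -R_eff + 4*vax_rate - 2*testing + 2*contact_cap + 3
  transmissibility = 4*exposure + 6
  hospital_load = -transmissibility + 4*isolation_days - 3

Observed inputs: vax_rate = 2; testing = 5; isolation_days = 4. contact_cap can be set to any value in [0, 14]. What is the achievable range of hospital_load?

Substituting into the exposure equation gives exposure = -2*contact_cap + 6.
Substituting into the transmissibility equation gives transmissibility = -8*contact_cap + 30.
This gives hospital_load = 8*contact_cap - 17.
Linear in contact_cap, so extremes are at the endpoints: contact_cap = 0 gives hospital_load = -17; contact_cap = 14 gives hospital_load = 95.

-17 to 95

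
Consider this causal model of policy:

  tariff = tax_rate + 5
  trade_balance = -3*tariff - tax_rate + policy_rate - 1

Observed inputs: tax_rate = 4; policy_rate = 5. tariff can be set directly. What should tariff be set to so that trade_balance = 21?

Intervening on tariff fixes its value directly, overriding its dependence on tax_rate.
Substituting into the trade_balance equation gives trade_balance = -3*tariff.
Solve -3*tariff = 21: tariff = 21 / -3 = -7.

tariff = -7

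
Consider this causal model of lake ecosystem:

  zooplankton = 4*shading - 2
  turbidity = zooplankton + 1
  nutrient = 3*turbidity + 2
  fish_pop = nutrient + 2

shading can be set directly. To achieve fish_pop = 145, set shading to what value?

Substituting into the turbidity equation gives turbidity = 4*shading - 1.
Substituting into the nutrient equation gives nutrient = 12*shading - 1.
Substituting into the fish_pop equation gives fish_pop = 12*shading + 1.
Solve 12*shading + 1 = 145: shading = (145 - 1) / 12 = 12.

shading = 12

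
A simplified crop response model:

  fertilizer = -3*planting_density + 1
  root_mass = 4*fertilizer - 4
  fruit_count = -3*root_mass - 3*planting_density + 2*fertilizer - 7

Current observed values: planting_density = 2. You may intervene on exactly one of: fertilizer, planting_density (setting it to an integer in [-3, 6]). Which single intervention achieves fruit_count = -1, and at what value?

set fertilizer = 0

Intervening on fertilizer: with other inputs at their observed values, fruit_count = -10*fertilizer - 1. Solving for -1 gives fertilizer = 0, within [-3, 6].
Intervening on planting_density: fruit_count = 27*planting_density - 5. Reaching -1 requires planting_density = 4/27, not an integer.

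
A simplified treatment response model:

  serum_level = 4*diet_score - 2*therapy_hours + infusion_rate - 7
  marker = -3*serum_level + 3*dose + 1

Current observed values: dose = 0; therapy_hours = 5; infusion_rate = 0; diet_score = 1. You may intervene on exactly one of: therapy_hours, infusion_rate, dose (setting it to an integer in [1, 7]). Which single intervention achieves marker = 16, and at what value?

set therapy_hours = 1

Intervening on therapy_hours: with other inputs at their observed values, marker = 6*therapy_hours + 10. Solving for 16 gives therapy_hours = 1, within [1, 7].
Intervening on infusion_rate: marker = -3*infusion_rate + 40. Reaching 16 requires infusion_rate = 8, outside [1, 7].
Intervening on dose: marker = 3*dose + 40. Reaching 16 requires dose = -8, outside [1, 7].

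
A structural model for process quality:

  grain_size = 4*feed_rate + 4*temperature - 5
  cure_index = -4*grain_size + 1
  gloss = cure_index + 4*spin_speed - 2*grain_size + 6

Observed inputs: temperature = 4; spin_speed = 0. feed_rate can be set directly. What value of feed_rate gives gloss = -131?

Substituting into the grain_size equation gives grain_size = 4*feed_rate + 11.
Substituting into the cure_index equation gives cure_index = -16*feed_rate - 43.
Substituting into the gloss equation gives gloss = -24*feed_rate - 59.
Solve -24*feed_rate - 59 = -131: feed_rate = (-131 + 59) / -24 = 3.

feed_rate = 3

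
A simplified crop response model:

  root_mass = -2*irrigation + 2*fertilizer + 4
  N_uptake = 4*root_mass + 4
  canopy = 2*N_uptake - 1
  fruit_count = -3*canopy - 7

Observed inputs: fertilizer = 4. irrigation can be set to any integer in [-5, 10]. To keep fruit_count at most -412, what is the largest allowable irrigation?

irrigation = -2

Substituting into the root_mass equation gives root_mass = -2*irrigation + 12.
Substituting into the N_uptake equation gives N_uptake = -8*irrigation + 52.
Substituting into the canopy equation gives canopy = -16*irrigation + 103.
This gives fruit_count = 48*irrigation - 316.
Require 48*irrigation - 316 ≤ -412, so irrigation ≤ -2.
The largest integer in [-5, 10] satisfying this is -2.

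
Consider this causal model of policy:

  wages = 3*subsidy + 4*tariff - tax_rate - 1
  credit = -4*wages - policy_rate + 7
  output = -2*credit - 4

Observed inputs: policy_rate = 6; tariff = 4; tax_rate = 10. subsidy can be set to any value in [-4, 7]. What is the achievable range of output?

Substituting into the wages equation gives wages = 3*subsidy + 5.
Substituting into the credit equation gives credit = -12*subsidy - 19.
Substituting into the output equation gives output = 24*subsidy + 34.
Linear in subsidy, so extremes are at the endpoints: subsidy = -4 gives output = -62; subsidy = 7 gives output = 202.

-62 to 202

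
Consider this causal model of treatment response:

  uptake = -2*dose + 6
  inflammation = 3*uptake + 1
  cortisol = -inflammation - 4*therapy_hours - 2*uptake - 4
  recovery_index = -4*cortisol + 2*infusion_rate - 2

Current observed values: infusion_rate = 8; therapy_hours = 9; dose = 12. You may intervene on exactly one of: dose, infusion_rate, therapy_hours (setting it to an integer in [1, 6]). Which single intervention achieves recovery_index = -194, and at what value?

Intervening on dose: recovery_index = -40*dose + 298. Reaching -194 requires dose = 123/10, not an integer.
Intervening on infusion_rate: with other inputs at their observed values, recovery_index = 2*infusion_rate - 198. Solving for -194 gives infusion_rate = 2, within [1, 6].
Intervening on therapy_hours: recovery_index = 16*therapy_hours - 326. Reaching -194 requires therapy_hours = 33/4, not an integer.

set infusion_rate = 2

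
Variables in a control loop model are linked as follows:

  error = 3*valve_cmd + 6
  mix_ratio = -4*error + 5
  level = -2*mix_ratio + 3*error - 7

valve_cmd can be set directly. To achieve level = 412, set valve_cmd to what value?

Substituting into the mix_ratio equation gives mix_ratio = -12*valve_cmd - 19.
Substituting into the level equation gives level = 33*valve_cmd + 49.
Solve 33*valve_cmd + 49 = 412: valve_cmd = (412 - 49) / 33 = 11.

valve_cmd = 11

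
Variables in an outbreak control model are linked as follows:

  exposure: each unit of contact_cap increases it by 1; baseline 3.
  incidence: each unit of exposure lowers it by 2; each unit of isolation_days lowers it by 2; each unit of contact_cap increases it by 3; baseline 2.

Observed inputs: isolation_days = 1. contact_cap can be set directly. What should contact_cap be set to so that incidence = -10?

Substituting into the incidence equation gives incidence = contact_cap - 6.
Solve contact_cap - 6 = -10: contact_cap = (-10 + 6) / 1 = -4.

contact_cap = -4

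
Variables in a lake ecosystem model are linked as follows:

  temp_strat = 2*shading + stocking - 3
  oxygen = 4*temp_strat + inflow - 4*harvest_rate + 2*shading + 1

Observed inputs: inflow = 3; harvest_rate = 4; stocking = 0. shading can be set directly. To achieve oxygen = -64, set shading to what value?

Substituting into the temp_strat equation gives temp_strat = 2*shading - 3.
This gives oxygen = 10*shading - 24.
Solve 10*shading - 24 = -64: shading = (-64 + 24) / 10 = -4.

shading = -4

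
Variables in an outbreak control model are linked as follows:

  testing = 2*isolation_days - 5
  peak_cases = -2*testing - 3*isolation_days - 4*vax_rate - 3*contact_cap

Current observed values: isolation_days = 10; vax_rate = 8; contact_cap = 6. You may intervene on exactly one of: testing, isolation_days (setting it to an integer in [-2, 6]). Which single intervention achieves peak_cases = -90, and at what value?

set testing = 5

Intervening on testing: with other inputs at their observed values, peak_cases = -2*testing - 80. Solving for -90 gives testing = 5, within [-2, 6].
Intervening on isolation_days: peak_cases = -7*isolation_days - 40. Reaching -90 requires isolation_days = 50/7, not an integer.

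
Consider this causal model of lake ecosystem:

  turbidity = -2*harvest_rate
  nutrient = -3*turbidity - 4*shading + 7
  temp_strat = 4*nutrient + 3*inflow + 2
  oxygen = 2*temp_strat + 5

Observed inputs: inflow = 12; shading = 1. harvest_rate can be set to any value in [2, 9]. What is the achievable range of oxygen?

201 to 537

Substituting into the nutrient equation gives nutrient = 6*harvest_rate + 3.
So temp_strat = 24*harvest_rate + 50.
Substituting into the oxygen equation gives oxygen = 48*harvest_rate + 105.
Linear in harvest_rate, so extremes are at the endpoints: harvest_rate = 2 gives oxygen = 201; harvest_rate = 9 gives oxygen = 537.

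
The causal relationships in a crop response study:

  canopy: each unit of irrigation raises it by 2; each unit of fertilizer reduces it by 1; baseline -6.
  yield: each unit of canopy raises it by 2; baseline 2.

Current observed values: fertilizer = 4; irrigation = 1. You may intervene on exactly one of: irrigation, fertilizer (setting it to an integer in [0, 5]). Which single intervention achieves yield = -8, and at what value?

set fertilizer = 1

Intervening on irrigation: yield = 4*irrigation - 18. Reaching -8 requires irrigation = 5/2, not an integer.
Intervening on fertilizer: with other inputs at their observed values, yield = -2*fertilizer - 6. Solving for -8 gives fertilizer = 1, within [0, 5].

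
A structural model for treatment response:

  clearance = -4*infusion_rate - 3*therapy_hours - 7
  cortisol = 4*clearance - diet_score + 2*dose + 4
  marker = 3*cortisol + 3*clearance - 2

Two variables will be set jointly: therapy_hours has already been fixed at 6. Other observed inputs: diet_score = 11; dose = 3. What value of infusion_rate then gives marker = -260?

With therapy_hours held at 6:
Substituting into the clearance equation gives clearance = -4*infusion_rate - 25.
So cortisol = -16*infusion_rate - 101.
marker becomes -60*infusion_rate - 380.
Solve -60*infusion_rate - 380 = -260: infusion_rate = (-260 + 380) / -60 = -2.

infusion_rate = -2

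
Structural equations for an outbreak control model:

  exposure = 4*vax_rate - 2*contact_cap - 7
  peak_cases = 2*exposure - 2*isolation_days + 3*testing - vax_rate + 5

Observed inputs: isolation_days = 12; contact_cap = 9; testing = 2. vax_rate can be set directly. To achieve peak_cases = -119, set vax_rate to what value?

Substituting into the exposure equation gives exposure = 4*vax_rate - 25.
Substituting into the peak_cases equation gives peak_cases = 7*vax_rate - 63.
Solve 7*vax_rate - 63 = -119: vax_rate = (-119 + 63) / 7 = -8.

vax_rate = -8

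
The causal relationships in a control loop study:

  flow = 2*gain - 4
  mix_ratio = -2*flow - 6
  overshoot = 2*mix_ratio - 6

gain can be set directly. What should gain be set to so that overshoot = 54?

gain = -7

Substituting into the mix_ratio equation gives mix_ratio = -4*gain + 2.
overshoot becomes -8*gain - 2.
Solve -8*gain - 2 = 54: gain = (54 + 2) / -8 = -7.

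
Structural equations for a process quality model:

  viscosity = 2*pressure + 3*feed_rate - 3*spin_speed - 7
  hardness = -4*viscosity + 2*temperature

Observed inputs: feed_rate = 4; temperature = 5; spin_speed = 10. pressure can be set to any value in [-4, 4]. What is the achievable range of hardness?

Substituting into the viscosity equation gives viscosity = 2*pressure - 25.
Substituting into the hardness equation gives hardness = -8*pressure + 110.
Linear in pressure, so extremes are at the endpoints: pressure = -4 gives hardness = 142; pressure = 4 gives hardness = 78.

78 to 142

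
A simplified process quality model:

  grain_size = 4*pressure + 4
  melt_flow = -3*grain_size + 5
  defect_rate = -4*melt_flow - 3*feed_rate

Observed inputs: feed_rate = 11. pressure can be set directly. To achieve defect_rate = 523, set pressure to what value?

Substituting into the melt_flow equation gives melt_flow = -12*pressure - 7.
So defect_rate = 48*pressure - 5.
Solve 48*pressure - 5 = 523: pressure = (523 + 5) / 48 = 11.

pressure = 11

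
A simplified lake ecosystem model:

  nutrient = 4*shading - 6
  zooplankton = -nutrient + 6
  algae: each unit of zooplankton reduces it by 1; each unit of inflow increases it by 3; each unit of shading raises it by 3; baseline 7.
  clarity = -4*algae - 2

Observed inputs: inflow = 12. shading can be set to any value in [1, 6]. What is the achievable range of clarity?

-294 to -154

Substituting into the zooplankton equation gives zooplankton = -4*shading + 12.
algae becomes 7*shading + 31.
Substituting into the clarity equation gives clarity = -28*shading - 126.
Linear in shading, so extremes are at the endpoints: shading = 1 gives clarity = -154; shading = 6 gives clarity = -294.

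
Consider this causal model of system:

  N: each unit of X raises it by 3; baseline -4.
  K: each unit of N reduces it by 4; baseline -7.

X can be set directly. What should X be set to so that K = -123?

Substituting into the K equation gives K = -12*X + 9.
Solve -12*X + 9 = -123: X = (-123 - 9) / -12 = 11.

X = 11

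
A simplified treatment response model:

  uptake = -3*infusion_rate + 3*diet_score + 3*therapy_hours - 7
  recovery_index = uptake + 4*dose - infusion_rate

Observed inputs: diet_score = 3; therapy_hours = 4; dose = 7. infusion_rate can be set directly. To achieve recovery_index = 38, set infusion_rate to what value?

infusion_rate = 1

Substituting into the uptake equation gives uptake = -3*infusion_rate + 14.
recovery_index becomes -4*infusion_rate + 42.
Solve -4*infusion_rate + 42 = 38: infusion_rate = (38 - 42) / -4 = 1.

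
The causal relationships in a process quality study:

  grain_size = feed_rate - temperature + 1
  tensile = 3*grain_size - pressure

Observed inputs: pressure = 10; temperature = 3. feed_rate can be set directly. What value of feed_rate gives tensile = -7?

Substituting into the grain_size equation gives grain_size = feed_rate - 2.
This gives tensile = 3*feed_rate - 16.
Solve 3*feed_rate - 16 = -7: feed_rate = (-7 + 16) / 3 = 3.

feed_rate = 3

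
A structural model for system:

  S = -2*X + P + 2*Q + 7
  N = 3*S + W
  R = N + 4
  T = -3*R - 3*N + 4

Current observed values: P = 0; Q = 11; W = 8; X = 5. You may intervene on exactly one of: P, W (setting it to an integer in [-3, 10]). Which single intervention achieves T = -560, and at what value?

set P = 9

Intervening on P: with other inputs at their observed values, T = -18*P - 398. Solving for -560 gives P = 9, within [-3, 10].
Intervening on W: T = -6*W - 350. Reaching -560 requires W = 35, outside [-3, 10].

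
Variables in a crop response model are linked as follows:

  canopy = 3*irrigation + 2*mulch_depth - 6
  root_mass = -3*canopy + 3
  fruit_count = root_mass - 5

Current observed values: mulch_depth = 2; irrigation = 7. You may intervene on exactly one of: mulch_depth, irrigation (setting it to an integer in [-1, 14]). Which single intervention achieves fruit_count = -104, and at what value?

Intervening on mulch_depth: fruit_count = -6*mulch_depth - 47. Reaching -104 requires mulch_depth = 19/2, not an integer.
Intervening on irrigation: with other inputs at their observed values, fruit_count = -9*irrigation + 4. Solving for -104 gives irrigation = 12, within [-1, 14].

set irrigation = 12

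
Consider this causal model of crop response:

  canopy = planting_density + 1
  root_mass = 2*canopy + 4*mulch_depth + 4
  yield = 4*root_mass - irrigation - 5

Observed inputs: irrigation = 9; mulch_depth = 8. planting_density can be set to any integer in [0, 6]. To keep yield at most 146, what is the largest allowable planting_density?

planting_density = 1

Substituting into the root_mass equation gives root_mass = 2*planting_density + 38.
Substituting into the yield equation gives yield = 8*planting_density + 138.
Require 8*planting_density + 138 ≤ 146, so planting_density ≤ 1.
The largest integer in [0, 6] satisfying this is 1.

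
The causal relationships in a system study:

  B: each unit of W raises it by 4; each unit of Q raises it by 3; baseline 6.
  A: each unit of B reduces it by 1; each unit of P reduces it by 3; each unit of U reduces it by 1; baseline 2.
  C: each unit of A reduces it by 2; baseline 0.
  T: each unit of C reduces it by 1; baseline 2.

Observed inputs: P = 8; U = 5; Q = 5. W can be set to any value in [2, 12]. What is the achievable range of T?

-190 to -110

Substituting into the B equation gives B = 4*W + 21.
A becomes -4*W - 48.
This gives C = 8*W + 96.
This gives T = -8*W - 94.
Linear in W, so extremes are at the endpoints: W = 2 gives T = -110; W = 12 gives T = -190.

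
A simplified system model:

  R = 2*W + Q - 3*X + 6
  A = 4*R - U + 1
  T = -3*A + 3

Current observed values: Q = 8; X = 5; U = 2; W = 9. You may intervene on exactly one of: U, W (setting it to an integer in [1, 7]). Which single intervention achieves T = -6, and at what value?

Intervening on U: T = 3*U - 204. Reaching -6 requires U = 66, outside [1, 7].
Intervening on W: with other inputs at their observed values, T = -24*W + 18. Solving for -6 gives W = 1, within [1, 7].

set W = 1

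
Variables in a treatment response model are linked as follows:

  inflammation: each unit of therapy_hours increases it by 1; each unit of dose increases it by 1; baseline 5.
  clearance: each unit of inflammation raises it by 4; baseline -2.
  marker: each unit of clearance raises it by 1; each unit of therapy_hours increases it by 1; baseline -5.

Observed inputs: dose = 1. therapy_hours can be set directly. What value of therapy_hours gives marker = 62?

therapy_hours = 9

Substituting into the inflammation equation gives inflammation = therapy_hours + 6.
Substituting into the clearance equation gives clearance = 4*therapy_hours + 22.
Substituting into the marker equation gives marker = 5*therapy_hours + 17.
Solve 5*therapy_hours + 17 = 62: therapy_hours = (62 - 17) / 5 = 9.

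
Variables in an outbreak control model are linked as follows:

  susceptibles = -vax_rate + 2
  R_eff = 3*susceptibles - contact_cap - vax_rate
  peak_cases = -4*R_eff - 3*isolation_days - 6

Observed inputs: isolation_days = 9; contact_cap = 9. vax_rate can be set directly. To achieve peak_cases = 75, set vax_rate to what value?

Substituting into the R_eff equation gives R_eff = -4*vax_rate - 3.
Substituting into the peak_cases equation gives peak_cases = 16*vax_rate - 21.
Solve 16*vax_rate - 21 = 75: vax_rate = (75 + 21) / 16 = 6.

vax_rate = 6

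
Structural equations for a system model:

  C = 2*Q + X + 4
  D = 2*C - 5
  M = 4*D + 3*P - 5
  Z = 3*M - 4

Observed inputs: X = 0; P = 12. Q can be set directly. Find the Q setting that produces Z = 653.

Q = 11

Substituting into the C equation gives C = 2*Q + 4.
This gives D = 4*Q + 3.
Substituting into the M equation gives M = 16*Q + 43.
Z becomes 48*Q + 125.
Solve 48*Q + 125 = 653: Q = (653 - 125) / 48 = 11.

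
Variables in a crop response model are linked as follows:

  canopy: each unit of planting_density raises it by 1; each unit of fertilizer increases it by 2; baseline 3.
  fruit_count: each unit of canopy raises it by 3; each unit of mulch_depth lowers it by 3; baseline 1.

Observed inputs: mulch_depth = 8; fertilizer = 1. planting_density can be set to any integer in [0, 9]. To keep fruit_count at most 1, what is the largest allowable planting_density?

planting_density = 3

Substituting into the canopy equation gives canopy = planting_density + 5.
Substituting into the fruit_count equation gives fruit_count = 3*planting_density - 8.
Require 3*planting_density - 8 ≤ 1, so planting_density ≤ 3.
The largest integer in [0, 9] satisfying this is 3.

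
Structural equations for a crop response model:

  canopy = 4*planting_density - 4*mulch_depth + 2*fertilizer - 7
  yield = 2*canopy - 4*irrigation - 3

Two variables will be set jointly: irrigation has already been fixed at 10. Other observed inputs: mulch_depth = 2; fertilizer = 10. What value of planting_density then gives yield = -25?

planting_density = 1

With irrigation held at 10:
Substituting into the canopy equation gives canopy = 4*planting_density + 5.
Substituting into the yield equation gives yield = 8*planting_density - 33.
Solve 8*planting_density - 33 = -25: planting_density = (-25 + 33) / 8 = 1.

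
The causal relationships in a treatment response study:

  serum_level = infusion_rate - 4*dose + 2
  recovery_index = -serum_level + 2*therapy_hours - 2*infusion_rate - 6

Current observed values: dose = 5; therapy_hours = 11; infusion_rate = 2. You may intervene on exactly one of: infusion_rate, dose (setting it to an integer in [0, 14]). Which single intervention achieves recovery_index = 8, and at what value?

set dose = 0

Intervening on infusion_rate: recovery_index = -3*infusion_rate + 34. Reaching 8 requires infusion_rate = 26/3, not an integer.
Intervening on dose: with other inputs at their observed values, recovery_index = 4*dose + 8. Solving for 8 gives dose = 0, within [0, 14].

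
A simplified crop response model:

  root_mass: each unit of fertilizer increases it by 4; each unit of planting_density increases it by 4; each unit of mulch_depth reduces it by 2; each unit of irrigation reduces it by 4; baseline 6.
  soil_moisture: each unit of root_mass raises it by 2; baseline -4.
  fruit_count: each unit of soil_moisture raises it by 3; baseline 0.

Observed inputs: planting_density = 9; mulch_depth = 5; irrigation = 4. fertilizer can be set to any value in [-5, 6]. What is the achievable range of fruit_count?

Substituting into the root_mass equation gives root_mass = 4*fertilizer + 16.
Substituting into the soil_moisture equation gives soil_moisture = 8*fertilizer + 28.
Substituting into the fruit_count equation gives fruit_count = 24*fertilizer + 84.
Linear in fertilizer, so extremes are at the endpoints: fertilizer = -5 gives fruit_count = -36; fertilizer = 6 gives fruit_count = 228.

-36 to 228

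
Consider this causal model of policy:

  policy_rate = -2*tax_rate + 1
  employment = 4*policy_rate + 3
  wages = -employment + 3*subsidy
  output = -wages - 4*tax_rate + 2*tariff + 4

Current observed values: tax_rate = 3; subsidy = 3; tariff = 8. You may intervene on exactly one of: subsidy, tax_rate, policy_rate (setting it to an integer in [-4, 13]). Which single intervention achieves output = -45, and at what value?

Intervening on subsidy: with other inputs at their observed values, output = -3*subsidy - 9. Solving for -45 gives subsidy = 12, within [-4, 13].
Intervening on tax_rate: output = -12*tax_rate + 18. Reaching -45 requires tax_rate = 21/4, not an integer.
Intervening on policy_rate: output = 4*policy_rate + 2. Reaching -45 requires policy_rate = -47/4, not an integer.

set subsidy = 12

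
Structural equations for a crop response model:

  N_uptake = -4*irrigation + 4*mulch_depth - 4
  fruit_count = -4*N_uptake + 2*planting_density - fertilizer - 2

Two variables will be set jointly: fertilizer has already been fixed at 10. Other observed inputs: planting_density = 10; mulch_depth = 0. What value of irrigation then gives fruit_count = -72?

irrigation = -6

With fertilizer held at 10:
Substituting into the N_uptake equation gives N_uptake = -4*irrigation - 4.
So fruit_count = 16*irrigation + 24.
Solve 16*irrigation + 24 = -72: irrigation = (-72 - 24) / 16 = -6.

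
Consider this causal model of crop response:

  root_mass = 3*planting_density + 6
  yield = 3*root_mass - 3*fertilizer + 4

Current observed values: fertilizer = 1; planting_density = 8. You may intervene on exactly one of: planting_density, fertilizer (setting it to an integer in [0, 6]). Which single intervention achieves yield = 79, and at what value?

Intervening on planting_density: yield = 9*planting_density + 19. Reaching 79 requires planting_density = 20/3, not an integer.
Intervening on fertilizer: with other inputs at their observed values, yield = -3*fertilizer + 94. Solving for 79 gives fertilizer = 5, within [0, 6].

set fertilizer = 5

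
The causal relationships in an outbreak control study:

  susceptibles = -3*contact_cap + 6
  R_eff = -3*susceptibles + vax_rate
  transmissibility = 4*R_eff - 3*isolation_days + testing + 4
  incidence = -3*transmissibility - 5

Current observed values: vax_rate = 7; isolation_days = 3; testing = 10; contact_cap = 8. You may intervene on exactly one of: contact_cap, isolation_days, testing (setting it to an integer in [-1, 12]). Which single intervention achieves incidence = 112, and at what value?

Intervening on contact_cap: with other inputs at their observed values, incidence = -108*contact_cap + 112. Solving for 112 gives contact_cap = 0, within [-1, 12].
Intervening on isolation_days: incidence = 9*isolation_days - 779. Reaching 112 requires isolation_days = 99, outside [-1, 12].
Intervening on testing: incidence = -3*testing - 722. Reaching 112 requires testing = -278, outside [-1, 12].

set contact_cap = 0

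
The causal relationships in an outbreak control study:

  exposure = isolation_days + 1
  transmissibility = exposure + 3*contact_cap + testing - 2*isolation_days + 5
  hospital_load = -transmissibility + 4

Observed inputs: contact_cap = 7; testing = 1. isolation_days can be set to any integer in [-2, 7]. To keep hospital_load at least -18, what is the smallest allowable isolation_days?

Substituting into the transmissibility equation gives transmissibility = -isolation_days + 28.
Substituting into the hospital_load equation gives hospital_load = isolation_days - 24.
Require isolation_days - 24 ≥ -18, so isolation_days ≥ 6.
The smallest integer in [-2, 7] satisfying this is 6.

isolation_days = 6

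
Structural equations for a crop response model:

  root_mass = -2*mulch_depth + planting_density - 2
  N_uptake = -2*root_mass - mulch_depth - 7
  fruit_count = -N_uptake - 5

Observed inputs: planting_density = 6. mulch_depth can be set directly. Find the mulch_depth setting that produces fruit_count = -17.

Substituting into the root_mass equation gives root_mass = -2*mulch_depth + 4.
N_uptake becomes 3*mulch_depth - 15.
This gives fruit_count = -3*mulch_depth + 10.
Solve -3*mulch_depth + 10 = -17: mulch_depth = (-17 - 10) / -3 = 9.

mulch_depth = 9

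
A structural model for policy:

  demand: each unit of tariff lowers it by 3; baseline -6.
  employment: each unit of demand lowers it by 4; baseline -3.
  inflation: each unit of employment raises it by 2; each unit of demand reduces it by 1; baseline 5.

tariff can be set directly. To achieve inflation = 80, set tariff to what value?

Substituting into the employment equation gives employment = 12*tariff + 21.
Substituting into the inflation equation gives inflation = 27*tariff + 53.
Solve 27*tariff + 53 = 80: tariff = (80 - 53) / 27 = 1.

tariff = 1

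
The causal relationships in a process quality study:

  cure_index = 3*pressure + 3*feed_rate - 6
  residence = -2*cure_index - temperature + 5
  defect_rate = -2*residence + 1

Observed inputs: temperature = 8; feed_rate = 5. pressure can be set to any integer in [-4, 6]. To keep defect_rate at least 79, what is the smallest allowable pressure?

pressure = 3

Substituting into the cure_index equation gives cure_index = 3*pressure + 9.
This gives residence = -6*pressure - 21.
Substituting into the defect_rate equation gives defect_rate = 12*pressure + 43.
Require 12*pressure + 43 ≥ 79, so pressure ≥ 3.
The smallest integer in [-4, 6] satisfying this is 3.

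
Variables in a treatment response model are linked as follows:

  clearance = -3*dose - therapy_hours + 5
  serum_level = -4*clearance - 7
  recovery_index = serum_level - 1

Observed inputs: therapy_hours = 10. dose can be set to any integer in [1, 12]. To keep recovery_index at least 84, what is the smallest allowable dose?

dose = 6

Substituting into the clearance equation gives clearance = -3*dose - 5.
Substituting into the serum_level equation gives serum_level = 12*dose + 13.
recovery_index becomes 12*dose + 12.
Require 12*dose + 12 ≥ 84, so dose ≥ 6.
The smallest integer in [1, 12] satisfying this is 6.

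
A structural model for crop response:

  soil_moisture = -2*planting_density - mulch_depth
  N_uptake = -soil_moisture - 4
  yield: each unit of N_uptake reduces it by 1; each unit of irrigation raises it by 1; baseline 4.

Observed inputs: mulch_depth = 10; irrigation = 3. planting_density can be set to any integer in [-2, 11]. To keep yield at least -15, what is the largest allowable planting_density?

planting_density = 8

Substituting into the soil_moisture equation gives soil_moisture = -2*planting_density - 10.
N_uptake becomes 2*planting_density + 6.
So yield = -2*planting_density + 1.
Require -2*planting_density + 1 ≥ -15, so planting_density ≤ 8.
The largest integer in [-2, 11] satisfying this is 8.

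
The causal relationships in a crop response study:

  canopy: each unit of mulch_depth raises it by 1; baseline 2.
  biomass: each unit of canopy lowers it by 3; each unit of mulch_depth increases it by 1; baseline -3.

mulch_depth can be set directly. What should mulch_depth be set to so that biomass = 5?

Substituting into the biomass equation gives biomass = -2*mulch_depth - 9.
Solve -2*mulch_depth - 9 = 5: mulch_depth = (5 + 9) / -2 = -7.

mulch_depth = -7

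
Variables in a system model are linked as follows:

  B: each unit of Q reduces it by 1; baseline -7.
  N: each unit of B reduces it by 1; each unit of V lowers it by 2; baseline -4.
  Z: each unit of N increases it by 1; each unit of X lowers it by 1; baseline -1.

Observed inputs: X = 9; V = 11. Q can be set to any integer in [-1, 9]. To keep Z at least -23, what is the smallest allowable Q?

Substituting into the N equation gives N = Q - 19.
Z becomes Q - 29.
Require Q - 29 ≥ -23, so Q ≥ 6.
The smallest integer in [-1, 9] satisfying this is 6.

Q = 6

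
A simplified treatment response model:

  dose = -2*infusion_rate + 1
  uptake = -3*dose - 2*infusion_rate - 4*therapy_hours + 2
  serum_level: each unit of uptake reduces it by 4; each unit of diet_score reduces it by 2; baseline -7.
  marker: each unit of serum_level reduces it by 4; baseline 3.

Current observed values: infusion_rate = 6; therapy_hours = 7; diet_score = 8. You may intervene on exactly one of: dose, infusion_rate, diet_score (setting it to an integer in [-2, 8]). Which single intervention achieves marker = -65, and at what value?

Intervening on dose: marker = -48*dose - 513. Reaching -65 requires dose = -28/3, not an integer.
Intervening on infusion_rate: marker = 64*infusion_rate - 369. Reaching -65 requires infusion_rate = 19/4, not an integer.
Intervening on diet_score: with other inputs at their observed values, marker = 8*diet_score - 49. Solving for -65 gives diet_score = -2, within [-2, 8].

set diet_score = -2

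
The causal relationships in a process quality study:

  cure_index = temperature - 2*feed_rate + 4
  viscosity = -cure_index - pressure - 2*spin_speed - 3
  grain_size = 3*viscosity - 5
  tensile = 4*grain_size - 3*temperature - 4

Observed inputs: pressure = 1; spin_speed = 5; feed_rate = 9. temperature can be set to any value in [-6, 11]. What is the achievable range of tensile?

Substituting into the cure_index equation gives cure_index = temperature - 14.
This gives viscosity = -temperature.
So grain_size = -3*temperature - 5.
So tensile = -15*temperature - 24.
Linear in temperature, so extremes are at the endpoints: temperature = -6 gives tensile = 66; temperature = 11 gives tensile = -189.

-189 to 66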